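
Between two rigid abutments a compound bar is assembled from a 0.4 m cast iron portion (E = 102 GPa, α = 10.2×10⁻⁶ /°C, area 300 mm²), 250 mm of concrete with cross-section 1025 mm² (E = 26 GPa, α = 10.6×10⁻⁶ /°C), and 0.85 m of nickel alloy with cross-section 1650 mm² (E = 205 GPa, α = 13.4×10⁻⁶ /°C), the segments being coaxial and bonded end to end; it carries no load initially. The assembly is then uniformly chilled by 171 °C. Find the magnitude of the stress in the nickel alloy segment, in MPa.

σ ≈ 75.2 MPa (tensile)

If the supports were absent, the total length change would be Σ αᵢΔT Lᵢ = 10.2×10⁻⁶×171×400 + 10.6×10⁻⁶×171×250 + 13.4×10⁻⁶×171×850 = 3.099 mm.
The walls prevent any net length change, so an axial force P (same in every segment) develops. Compatibility: P · Σ Lᵢ/(AᵢEᵢ) = δ_free.
The series flexibility is Σ Lᵢ/(AᵢEᵢ) = 400/(300×102×10³) + 250/(1025×26×10³) + 850/(1650×205×10³) = 2.497×10⁻⁵ mm/N.
P = 3.099 / 2.497×10⁻⁵ = 124100 N = 124.1 kN, tensile.
σ_{nickel alloy} = P / A = 124100 / 1650 = 75.22 MPa.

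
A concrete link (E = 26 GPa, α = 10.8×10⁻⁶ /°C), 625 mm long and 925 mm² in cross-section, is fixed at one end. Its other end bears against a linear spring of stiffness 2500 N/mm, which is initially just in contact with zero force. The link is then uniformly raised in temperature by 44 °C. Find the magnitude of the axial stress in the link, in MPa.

σ ≈ 0.754 MPa (compressive)

The unrestrained thermal change is αΔT L = 10.8×10⁻⁶ × 44 × 625 = 0.297 mm.
With a force P in the spring, the elastic change of the link is PL/(AE) and that of the spring is P/k; compatibility requires their sum to equal δ_free.
So P = δ_free / [L/(AE) + 1/k] = 0.297 / [ 625/(925×26×10³) + 1/(2500) ].
P = 0.297 / 0.000426 = 697.2 N.
σ = P/A = 697.2/925 = 0.7537 MPa.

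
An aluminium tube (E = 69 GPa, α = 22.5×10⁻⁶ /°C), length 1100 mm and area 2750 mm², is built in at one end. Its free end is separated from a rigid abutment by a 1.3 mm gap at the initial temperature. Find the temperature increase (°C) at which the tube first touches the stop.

Contact occurs when the free expansion equals the gap: αΔT L = 1.3 mm.
So ΔT = g/(αL) = 1.3/(22.5×10⁻⁶ × 1100) = 52.53 °C.

ΔT ≈ 52.5 °C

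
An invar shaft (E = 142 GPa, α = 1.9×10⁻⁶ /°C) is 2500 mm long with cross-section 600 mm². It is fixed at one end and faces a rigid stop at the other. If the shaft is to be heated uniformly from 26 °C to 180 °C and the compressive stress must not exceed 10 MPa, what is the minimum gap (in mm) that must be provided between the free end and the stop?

g ≈ 0.555 mm

With no wall the shaft would lengthen by αΔT L = 1.9×10⁻⁶ × 154 × 2500 = 0.7315 mm.
At the allowable stress the elastic shortening the wall may impose is σL/E = 10 × 2500 / (142×10³) = 0.1761 mm.
The gap must absorb the remainder: g_min = 0.7315 − 0.1761 = 0.5554 mm.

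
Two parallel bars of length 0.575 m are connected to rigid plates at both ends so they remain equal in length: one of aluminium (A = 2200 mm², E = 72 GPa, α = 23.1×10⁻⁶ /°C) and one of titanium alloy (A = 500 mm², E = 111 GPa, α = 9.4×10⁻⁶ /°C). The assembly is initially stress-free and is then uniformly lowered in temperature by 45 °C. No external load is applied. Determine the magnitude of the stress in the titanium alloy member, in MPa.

σ ≈ 50.7 MPa (compressive)

Equilibrium of a rigid end plate with no external load gives equal and opposite internal forces ±P in the two members. Since α_{aluminium} > α_{titanium alloy}, cooling drives the aluminium into tension and the titanium alloy into compression.
Equating the net (thermal + elastic) strains gives |α₁ − α₂|·ΔT = P·[1/(A₁E₁) + 1/(A₂E₂)].
|α₁ − α₂|·ΔT = 13.7×10⁻⁶ × 45 = 0.0006165.
1/(A₁E₁) + 1/(A₂E₂) = 1/(2200×72×10³) + 1/(500×111×10³) = 2.433×10⁻⁸ N⁻¹.
P = 0.0006165 / 2.433×10⁻⁸ = 25340 N = 25.34 kN.
σ_{titanium alloy} = P/A₂ = 25340/500 = 50.68 MPa, compressive.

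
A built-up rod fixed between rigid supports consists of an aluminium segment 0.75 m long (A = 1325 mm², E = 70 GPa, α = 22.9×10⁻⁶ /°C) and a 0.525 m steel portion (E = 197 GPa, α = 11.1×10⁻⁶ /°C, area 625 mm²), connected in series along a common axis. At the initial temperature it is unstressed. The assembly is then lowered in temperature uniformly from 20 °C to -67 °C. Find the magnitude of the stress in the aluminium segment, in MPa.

With the walls removed the bar would change length by δ_free = Σ αᵢΔT Lᵢ = 22.9×10⁻⁶×87×750 + 11.1×10⁻⁶×87×525 = 2.001 mm.
The walls prevent any net length change, so an axial force P (same in every segment) develops. Compatibility: P · Σ Lᵢ/(AᵢEᵢ) = δ_free.
The series flexibility is Σ Lᵢ/(AᵢEᵢ) = 750/(1325×70×10³) + 525/(625×197×10³) = 1.235×10⁻⁵ mm/N.
So P = 2.001 / 1.235×10⁻⁵ = 162 kN, tensile.
σ_{aluminium} = P / A = 162000 / 1325 = 122.3 MPa.

σ ≈ 122 MPa (tensile)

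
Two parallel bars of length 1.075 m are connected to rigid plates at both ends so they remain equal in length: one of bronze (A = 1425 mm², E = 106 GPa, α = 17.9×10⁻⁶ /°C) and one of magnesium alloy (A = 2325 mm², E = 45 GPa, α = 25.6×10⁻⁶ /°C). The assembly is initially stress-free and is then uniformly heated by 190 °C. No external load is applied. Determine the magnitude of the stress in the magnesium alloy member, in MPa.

σ ≈ 38.9 MPa (compressive)

Both members must finish at the same length. With the larger α, the magnesium alloy tends to over-expand; the plates restrain it, putting the magnesium alloy in compression and the bronze in tension. With no external load the two internal forces are equal and opposite, magnitude P.
Compatibility of the two members (thermal + elastic change equal): (α₁ − α₂)ΔT = P·[1/(A₁E₁) + 1/(A₂E₂)].
|α₁ − α₂|·ΔT = 7.7×10⁻⁶ × 190 = 0.001463.
1/(A₁E₁) + 1/(A₂E₂) = 1/(1425×106×10³) + 1/(2325×45×10³) = 1.618×10⁻⁸ N⁻¹.
So P = 0.001463 / 1.618×10⁻⁸ = 90.43 kN.
σ_{magnesium alloy} = P/A₂ = 90430/2325 = 38.89 MPa, compressive.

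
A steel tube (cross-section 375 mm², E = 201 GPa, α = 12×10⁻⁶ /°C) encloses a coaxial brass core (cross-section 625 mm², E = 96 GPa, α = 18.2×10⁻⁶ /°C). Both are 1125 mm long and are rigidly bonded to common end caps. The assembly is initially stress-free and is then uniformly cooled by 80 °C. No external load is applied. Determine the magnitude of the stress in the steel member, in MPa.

σ ≈ 44.2 MPa (compressive)

The brass has the larger α, so on cooling it would change length more than the steel if both were free. The rigid plates force a common final length, so the brass is put into tension and the steel into compression, with equal and opposite forces P (no external load).
Setting the final lengths equal and cancelling L: (α₁ − α₂)ΔT = P/(A₁E₁) + P/(A₂E₂).
|α₁ − α₂|·ΔT = 6.2×10⁻⁶ × 80 = 0.000496.
1/(A₁E₁) + 1/(A₂E₂) = 1/(375×201×10³) + 1/(625×96×10³) = 2.993×10⁻⁸ N⁻¹.
So P = 0.000496 / 2.993×10⁻⁸ = 16.57 kN.
σ_{steel} = P/A₁ = 16570/375 = 44.19 MPa, compressive.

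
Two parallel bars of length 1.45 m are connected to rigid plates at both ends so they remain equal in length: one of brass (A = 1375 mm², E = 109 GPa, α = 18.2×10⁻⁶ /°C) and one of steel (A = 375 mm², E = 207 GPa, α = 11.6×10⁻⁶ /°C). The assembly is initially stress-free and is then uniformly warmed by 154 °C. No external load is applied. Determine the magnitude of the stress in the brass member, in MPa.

The brass has the larger α, so on heating it would change length more than the steel if both were free. The rigid plates force a common final length, so the brass is put into compression and the steel into tension, with equal and opposite forces P (no external load).
Compatibility of the two members (thermal + elastic change equal): (α₁ − α₂)ΔT = P·[1/(A₁E₁) + 1/(A₂E₂)].
|α₁ − α₂|·ΔT = 6.6×10⁻⁶ × 154 = 0.001016.
1/(A₁E₁) + 1/(A₂E₂) = 1/(1375×109×10³) + 1/(375×207×10³) = 1.955×10⁻⁸ N⁻¹.
P = 0.001016 / 1.955×10⁻⁸ = 51980 N = 51.98 kN.
σ_{brass} = P/A₁ = 51980/1375 = 37.8 MPa, compressive.

σ ≈ 37.8 MPa (compressive)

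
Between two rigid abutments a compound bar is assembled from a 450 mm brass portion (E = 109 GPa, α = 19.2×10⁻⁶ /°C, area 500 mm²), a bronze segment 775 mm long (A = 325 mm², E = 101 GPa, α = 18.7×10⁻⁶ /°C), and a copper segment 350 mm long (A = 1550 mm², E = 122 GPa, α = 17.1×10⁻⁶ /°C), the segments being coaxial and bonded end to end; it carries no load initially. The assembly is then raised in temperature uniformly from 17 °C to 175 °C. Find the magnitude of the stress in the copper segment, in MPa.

σ ≈ 88 MPa (compressive)

If the supports were absent, the total length change would be Σ αᵢΔT Lᵢ = 19.2×10⁻⁶×158×450 + 18.7×10⁻⁶×158×775 + 17.1×10⁻⁶×158×350 = 4.601 mm.
The walls prevent any net length change, so an axial force P (same in every segment) develops. Compatibility: P · Σ Lᵢ/(AᵢEᵢ) = δ_free.
Σ Lᵢ/(AᵢEᵢ) = 450/(500×109×10³) + 775/(325×101×10³) + 350/(1550×122×10³) = 3.372×10⁻⁵ mm/N.
So P = 4.601 / 3.372×10⁻⁵ = 136.4 kN, compressive.
σ_{copper} = P / A = 136400 / 1550 = 88.03 MPa.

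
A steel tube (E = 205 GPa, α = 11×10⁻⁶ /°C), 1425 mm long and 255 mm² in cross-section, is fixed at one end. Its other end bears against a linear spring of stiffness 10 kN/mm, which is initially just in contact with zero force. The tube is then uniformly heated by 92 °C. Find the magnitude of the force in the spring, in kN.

P ≈ 11.3 kN

If the spring were absent the tube would lengthen by αΔT L = 11×10⁻⁶ × 92 × 1425 = 1.442 mm.
Let P be the compressive force at the spring. The tube shortens elastically by PL/(AE) and the spring compresses by P/k; together these equal δ_free.
So P = δ_free / [L/(AE) + 1/k] = 1.442 / [ 1425/(255×205×10³) + 1/(10×10³) ].
P = 1.442 / 0.0001273 = 11330 N.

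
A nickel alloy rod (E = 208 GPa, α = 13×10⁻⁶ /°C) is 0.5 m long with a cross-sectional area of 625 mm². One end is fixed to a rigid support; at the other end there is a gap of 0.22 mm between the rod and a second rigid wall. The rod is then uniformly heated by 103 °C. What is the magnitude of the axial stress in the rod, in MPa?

If the wall were absent the rod would grow by αΔT L = 13×10⁻⁶ × 103 × 500 = 0.6695 mm.
The gap closes (δ_free > 0.22 mm) and the wall then resists a further 0.6695 − 0.22 = 0.4495 mm of expansion.
Compatibility: PL/(AE) = 0.4495 mm, so σ = P/A = E × (0.4495/500) = 187 MPa.

σ ≈ 187 MPa (compressive)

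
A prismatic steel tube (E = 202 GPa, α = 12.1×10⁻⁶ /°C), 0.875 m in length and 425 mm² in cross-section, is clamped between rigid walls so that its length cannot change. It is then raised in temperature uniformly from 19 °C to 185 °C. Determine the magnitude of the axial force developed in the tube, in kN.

P ≈ 172 kN (compressive)

With zero net strain, σ = E·αΔT = 202 GPa × 12.1×10⁻⁶ × 166 = 405.7 MPa.
Axial force P = σA = 405.7 × 425 = 172400 N = 172.4 kN, compressive.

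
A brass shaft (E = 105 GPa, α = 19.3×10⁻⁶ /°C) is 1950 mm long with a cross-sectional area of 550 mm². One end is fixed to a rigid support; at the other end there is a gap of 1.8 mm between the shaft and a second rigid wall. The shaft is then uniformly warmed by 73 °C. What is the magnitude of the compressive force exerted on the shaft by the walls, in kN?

P ≈ 28.1 kN

Free thermal elongation = αΔT L = 19.3×10⁻⁶ × 73 × 1950 = 2.747 mm.
The gap closes (δ_free > 1.8 mm) and the wall then resists a further 2.747 − 1.8 = 0.9474 mm of expansion.
Compatibility: PL/(AE) = 0.9474 mm, so σ = P/A = E × (0.9474/1950) = 51.01 MPa.
Force on the wall = σA = 51.01 × 550 mm² = 28.06 kN.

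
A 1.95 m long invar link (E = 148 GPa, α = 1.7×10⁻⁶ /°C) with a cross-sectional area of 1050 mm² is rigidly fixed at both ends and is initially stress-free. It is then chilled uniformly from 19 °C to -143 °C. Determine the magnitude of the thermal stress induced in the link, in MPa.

σ ≈ 40.8 MPa (tensile)

With length fixed, the mechanical strain must cancel the thermal strain αΔT = 1.7×10⁻⁶ × 162 = 275.4×10⁻⁶.
The stress required to suppress this strain is σ = Eε = 148×10³ × 275.4×10⁻⁶ = 40.76 MPa, tensile since the link is trying to contract.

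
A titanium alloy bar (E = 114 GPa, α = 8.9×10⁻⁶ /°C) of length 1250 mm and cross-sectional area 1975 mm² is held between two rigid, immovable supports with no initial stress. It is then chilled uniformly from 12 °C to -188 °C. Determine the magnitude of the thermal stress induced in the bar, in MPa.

The supports are rigid, so the total axial strain is zero. The restrained thermal strain is ε = αΔT = 8.9×10⁻⁶ × 200 = 1780×10⁻⁶.
Hence σ = E·αΔT = 114×10³ × 1780×10⁻⁶ = 202.9 MPa, tensile.

σ ≈ 203 MPa (tensile)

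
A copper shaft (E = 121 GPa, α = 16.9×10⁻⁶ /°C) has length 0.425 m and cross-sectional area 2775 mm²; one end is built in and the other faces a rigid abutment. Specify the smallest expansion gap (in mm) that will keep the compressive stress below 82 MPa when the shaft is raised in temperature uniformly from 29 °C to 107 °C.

With no wall the shaft would lengthen by αΔT L = 16.9×10⁻⁶ × 78 × 425 = 0.5602 mm.
At the allowable stress the elastic shortening the wall may impose is σL/E = 82 × 425 / (121×10³) = 0.288 mm.
So the gap has to take up the difference, g_min = δ_free − σL/E = 0.5602 − 0.288 = 0.2722 mm.

g ≈ 0.272 mm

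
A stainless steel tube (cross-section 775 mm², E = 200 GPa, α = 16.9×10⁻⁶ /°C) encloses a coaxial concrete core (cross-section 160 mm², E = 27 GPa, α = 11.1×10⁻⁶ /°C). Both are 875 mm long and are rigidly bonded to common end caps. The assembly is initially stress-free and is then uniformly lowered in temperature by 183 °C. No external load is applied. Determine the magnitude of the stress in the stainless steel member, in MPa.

Equilibrium of a rigid end plate with no external load gives equal and opposite internal forces ±P in the two members. Since α_{stainless steel} > α_{concrete}, cooling drives the stainless steel into tension and the concrete into compression.
Setting the final lengths equal and cancelling L: (α₁ − α₂)ΔT = P/(A₁E₁) + P/(A₂E₂).
|α₁ − α₂|·ΔT = 5.8×10⁻⁶ × 183 = 0.001061.
1/(A₁E₁) + 1/(A₂E₂) = 1/(775×200×10³) + 1/(160×27×10³) = 2.379×10⁻⁷ N⁻¹.
So P = 0.001061 / 2.379×10⁻⁷ = 4.461 kN.
σ_{stainless steel} = P/A₁ = 4461/775 = 5.756 MPa, tensile.

σ ≈ 5.76 MPa (tensile)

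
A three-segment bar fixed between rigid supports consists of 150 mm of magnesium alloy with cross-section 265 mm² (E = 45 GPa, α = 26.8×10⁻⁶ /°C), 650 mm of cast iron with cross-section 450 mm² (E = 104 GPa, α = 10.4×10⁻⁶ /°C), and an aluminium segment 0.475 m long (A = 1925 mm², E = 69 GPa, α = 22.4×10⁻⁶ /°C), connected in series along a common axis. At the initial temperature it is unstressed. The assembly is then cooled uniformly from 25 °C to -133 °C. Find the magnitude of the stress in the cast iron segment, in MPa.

With the walls removed the bar would change length by δ_free = Σ αᵢΔT Lᵢ = 26.8×10⁻⁶×158×150 + 10.4×10⁻⁶×158×650 + 22.4×10⁻⁶×158×475 = 3.384 mm.
The rigid supports impose zero overall length change; the single axial force P common to all segments must satisfy P Σ Lᵢ/(AᵢEᵢ) = δ_free.
The series flexibility is Σ Lᵢ/(AᵢEᵢ) = 150/(265×45×10³) + 650/(450×104×10³) + 475/(1925×69×10³) = 3.004×10⁻⁵ mm/N.
P = 3.384 / 3.004×10⁻⁵ = 112600 N = 112.6 kN, tensile.
σ_{cast iron} = P / A = 112600 / 450 = 250.3 MPa.

σ ≈ 250 MPa (tensile)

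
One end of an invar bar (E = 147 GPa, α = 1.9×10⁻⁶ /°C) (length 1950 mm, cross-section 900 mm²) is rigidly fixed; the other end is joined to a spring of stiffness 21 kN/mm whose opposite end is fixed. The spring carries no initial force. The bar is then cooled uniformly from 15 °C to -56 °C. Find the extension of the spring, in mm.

δ ≈ 0.201 mm

Free thermal contraction: δ_free = αΔT L = 1.9×10⁻⁶ × 71 × 1950 = 0.2631 mm.
With a force P in the spring, the elastic change of the bar is PL/(AE) and that of the spring is P/k; compatibility requires their sum to equal δ_free.
P [ L/(AE) + 1/k ] = δ_free → P [ 1950/(900×147×10³) + 1/(21×10³) ] = 0.2631.
P = 0.2631 / 6.236×10⁻⁵ = 4218 N.
Spring extension = P/k = 4218/(21×10³) = 0.2009 mm.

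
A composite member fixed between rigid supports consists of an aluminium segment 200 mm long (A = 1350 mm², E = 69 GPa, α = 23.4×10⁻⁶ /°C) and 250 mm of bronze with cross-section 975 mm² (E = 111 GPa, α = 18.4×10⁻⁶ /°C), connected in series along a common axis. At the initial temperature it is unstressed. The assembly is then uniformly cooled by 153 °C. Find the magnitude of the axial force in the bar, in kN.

P ≈ 319 kN (tensile)

Free thermal contraction of the whole bar: Σ αᵢΔT Lᵢ = 23.4×10⁻⁶×153×200 + 18.4×10⁻⁶×153×250 = 1.42 mm.
The rigid supports impose zero overall length change; the single axial force P common to all segments must satisfy P Σ Lᵢ/(AᵢEᵢ) = δ_free.
Σ Lᵢ/(AᵢEᵢ) = 200/(1350×69×10³) + 250/(975×111×10³) = 4.457×10⁻⁶ mm/N.
Hence P = δ_free / Σ(L/AE) = 1.42/4.457×10⁻⁶ = 318.6 kN (tensile).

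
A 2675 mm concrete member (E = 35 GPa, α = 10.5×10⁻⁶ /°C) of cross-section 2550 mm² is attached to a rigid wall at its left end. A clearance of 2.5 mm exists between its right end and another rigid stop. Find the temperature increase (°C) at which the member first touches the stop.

ΔT ≈ 89 °C

The gap closes when αΔT L = 2.5 mm, since the member is still unstressed at that instant.
ΔT = 2.5 / (10.5×10⁻⁶ × 2675) = 89.01 °C.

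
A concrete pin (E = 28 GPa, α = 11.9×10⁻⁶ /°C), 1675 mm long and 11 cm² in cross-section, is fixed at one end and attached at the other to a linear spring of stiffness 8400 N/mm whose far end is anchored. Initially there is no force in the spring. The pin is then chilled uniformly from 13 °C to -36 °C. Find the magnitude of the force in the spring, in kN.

P ≈ 5.63 kN

If the spring were absent the pin would shorten by αΔT L = 11.9×10⁻⁶ × 49 × 1675 = 0.9767 mm.
Let P be the tensile force in the spring. The pin extends elastically by PL/(AE) and the spring stretches by P/k; together these equal δ_free.
So P = δ_free / [L/(AE) + 1/k] = 0.9767 / [ 1675/(1100×28×10³) + 1/(8400) ].
P = 0.9767 / 0.0001734 = 5632 N.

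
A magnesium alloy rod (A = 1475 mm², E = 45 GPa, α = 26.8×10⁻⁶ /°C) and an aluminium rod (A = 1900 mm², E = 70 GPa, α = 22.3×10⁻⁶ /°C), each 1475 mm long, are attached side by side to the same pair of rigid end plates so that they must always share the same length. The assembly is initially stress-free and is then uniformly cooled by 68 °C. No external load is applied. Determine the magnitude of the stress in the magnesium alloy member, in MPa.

σ ≈ 9.19 MPa (tensile)

Equilibrium of a rigid end plate with no external load gives equal and opposite internal forces ±P in the two members. Since α_{magnesium alloy} > α_{aluminium}, cooling drives the magnesium alloy into tension and the aluminium into compression.
Compatibility of the two members (thermal + elastic change equal): (α₁ − α₂)ΔT = P·[1/(A₁E₁) + 1/(A₂E₂)].
|α₁ − α₂|·ΔT = 4.5×10⁻⁶ × 68 = 0.000306.
1/(A₁E₁) + 1/(A₂E₂) = 1/(1475×45×10³) + 1/(1900×70×10³) = 2.258×10⁻⁸ N⁻¹.
P = 0.000306 / 2.258×10⁻⁸ = 13550 N = 13.55 kN.
σ_{magnesium alloy} = P/A₁ = 13550/1475 = 9.186 MPa, tensile.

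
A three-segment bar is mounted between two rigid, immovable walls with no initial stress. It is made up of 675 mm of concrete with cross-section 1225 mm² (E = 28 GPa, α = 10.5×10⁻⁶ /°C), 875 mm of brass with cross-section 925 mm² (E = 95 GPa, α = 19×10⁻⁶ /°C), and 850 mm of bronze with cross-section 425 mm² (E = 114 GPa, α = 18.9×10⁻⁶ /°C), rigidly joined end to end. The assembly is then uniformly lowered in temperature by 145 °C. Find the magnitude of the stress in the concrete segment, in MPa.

σ ≈ 99.8 MPa (tensile)

Free thermal contraction of the whole bar: Σ αᵢΔT Lᵢ = 10.5×10⁻⁶×145×675 + 19×10⁻⁶×145×875 + 18.9×10⁻⁶×145×850 = 5.768 mm.
Since the ends are fixed, an axial force P builds up, equal in every segment, with P · Σ Lᵢ/(AᵢEᵢ) = δ_free.
The series flexibility is Σ Lᵢ/(AᵢEᵢ) = 675/(1225×28×10³) + 875/(925×95×10³) + 850/(425×114×10³) = 4.718×10⁻⁵ mm/N.
So P = 5.768 / 4.718×10⁻⁵ = 122.2 kN, tensile.
σ_{concrete} = P / A = 122200 / 1225 = 99.79 MPa.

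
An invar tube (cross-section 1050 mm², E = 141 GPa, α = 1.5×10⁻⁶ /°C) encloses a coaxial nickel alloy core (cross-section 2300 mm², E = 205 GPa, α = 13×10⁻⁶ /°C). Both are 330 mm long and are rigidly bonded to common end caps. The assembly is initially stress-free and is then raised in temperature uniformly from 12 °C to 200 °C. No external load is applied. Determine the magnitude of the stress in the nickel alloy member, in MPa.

σ ≈ 106 MPa (compressive)

The nickel alloy has the larger α, so on heating it would change length more than the invar if both were free. The rigid plates force a common final length, so the nickel alloy is put into compression and the invar into tension, with equal and opposite forces P (no external load).
Compatibility of the two members (thermal + elastic change equal): (α₁ − α₂)ΔT = P·[1/(A₁E₁) + 1/(A₂E₂)].
|α₁ − α₂|·ΔT = 11.5×10⁻⁶ × 188 = 0.002162.
1/(A₁E₁) + 1/(A₂E₂) = 1/(1050×141×10³) + 1/(2300×205×10³) = 8.875×10⁻⁹ N⁻¹.
So P = 0.002162 / 8.875×10⁻⁹ = 243.6 kN.
σ_{nickel alloy} = P/A₂ = 243600/2300 = 105.9 MPa, compressive.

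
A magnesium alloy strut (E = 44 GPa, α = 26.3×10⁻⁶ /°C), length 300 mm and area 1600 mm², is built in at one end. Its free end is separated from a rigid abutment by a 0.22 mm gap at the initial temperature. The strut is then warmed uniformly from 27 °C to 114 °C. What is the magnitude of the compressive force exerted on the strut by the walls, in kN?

Unrestrained expansion: δ_free = αΔT L = 26.3×10⁻⁶ × 87 × 300 = 0.6864 mm.
The gap closes (δ_free > 0.22 mm) and the wall then resists a further 0.6864 − 0.22 = 0.4664 mm of expansion.
Compatibility: PL/(AE) = 0.4664 mm, so σ = P/A = E × (0.4664/300) = 68.41 MPa.
P = σA = 68.41 × 1600 = 109.5 kN.

P ≈ 109 kN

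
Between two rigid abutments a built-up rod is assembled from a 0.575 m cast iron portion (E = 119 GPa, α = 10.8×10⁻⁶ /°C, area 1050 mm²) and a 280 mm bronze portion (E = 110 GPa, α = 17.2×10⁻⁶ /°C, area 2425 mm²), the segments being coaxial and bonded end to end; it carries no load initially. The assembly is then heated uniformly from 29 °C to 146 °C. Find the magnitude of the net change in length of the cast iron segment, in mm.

|ΔL| ≈ 0.324 mm

If the supports were absent, the total length change would be Σ αᵢΔT Lᵢ = 10.8×10⁻⁶×117×575 + 17.2×10⁻⁶×117×280 = 1.29 mm.
The rigid supports impose zero overall length change; the single axial force P common to all segments must satisfy P Σ Lᵢ/(AᵢEᵢ) = δ_free.
Σ Lᵢ/(AᵢEᵢ) = 575/(1050×119×10³) + 280/(2425×110×10³) = 5.652×10⁻⁶ mm/N.
So P = 1.29 / 5.652×10⁻⁶ = 228.3 kN, compressive.
For the cast iron segment, free thermal change = 10.8×10⁻⁶×117×575 = 0.7266 mm and elastic change from P = 228300×575/(1050×119×10³) = 1.05 mm; these oppose, so the net change is 0.324 mm (segment shortens).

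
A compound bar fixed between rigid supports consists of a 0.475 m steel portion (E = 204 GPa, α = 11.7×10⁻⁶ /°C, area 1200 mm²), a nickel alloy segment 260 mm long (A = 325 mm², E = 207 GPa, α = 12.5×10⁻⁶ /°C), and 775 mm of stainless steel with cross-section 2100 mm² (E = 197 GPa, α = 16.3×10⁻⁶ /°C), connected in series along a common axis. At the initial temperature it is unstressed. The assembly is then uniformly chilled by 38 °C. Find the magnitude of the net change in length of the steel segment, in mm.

With the walls removed the bar would change length by δ_free = Σ αᵢΔT Lᵢ = 11.7×10⁻⁶×38×475 + 12.5×10⁻⁶×38×260 + 16.3×10⁻⁶×38×775 = 0.8147 mm.
The walls prevent any net length change, so an axial force P (same in every segment) develops. Compatibility: P · Σ Lᵢ/(AᵢEᵢ) = δ_free.
Σ Lᵢ/(AᵢEᵢ) = 475/(1200×204×10³) + 260/(325×207×10³) + 775/(2100×197×10³) = 7.678×10⁻⁶ mm/N.
Hence P = δ_free / Σ(L/AE) = 0.8147/7.678×10⁻⁶ = 106.1 kN (tensile).
For the steel segment, free thermal change = 11.7×10⁻⁶×38×475 = 0.2112 mm and elastic change from P = 106100×475/(1200×204×10³) = 0.2059 mm; these oppose, so the net change is 0.0053 mm (segment shortens).

|ΔL| ≈ 0.0053 mm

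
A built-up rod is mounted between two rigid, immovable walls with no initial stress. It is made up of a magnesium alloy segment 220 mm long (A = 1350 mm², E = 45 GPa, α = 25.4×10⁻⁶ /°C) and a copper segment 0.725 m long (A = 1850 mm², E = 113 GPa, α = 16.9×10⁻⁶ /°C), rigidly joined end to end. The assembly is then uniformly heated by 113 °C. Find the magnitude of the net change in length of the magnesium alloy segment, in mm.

If the supports were absent, the total length change would be Σ αᵢΔT Lᵢ = 25.4×10⁻⁶×113×220 + 16.9×10⁻⁶×113×725 = 2.016 mm.
Since the ends are fixed, an axial force P builds up, equal in every segment, with P · Σ Lᵢ/(AᵢEᵢ) = δ_free.
The series flexibility is Σ Lᵢ/(AᵢEᵢ) = 220/(1350×45×10³) + 725/(1850×113×10³) = 7.089×10⁻⁶ mm/N.
Hence P = δ_free / Σ(L/AE) = 2.016/7.089×10⁻⁶ = 284.4 kN (compressive).
For the magnesium alloy segment, free thermal change = 25.4×10⁻⁶×113×220 = 0.6314 mm and elastic change from P = 284400×220/(1350×45×10³) = 1.03 mm; these oppose, so the net change is 0.398 mm (segment shortens).

|ΔL| ≈ 0.398 mm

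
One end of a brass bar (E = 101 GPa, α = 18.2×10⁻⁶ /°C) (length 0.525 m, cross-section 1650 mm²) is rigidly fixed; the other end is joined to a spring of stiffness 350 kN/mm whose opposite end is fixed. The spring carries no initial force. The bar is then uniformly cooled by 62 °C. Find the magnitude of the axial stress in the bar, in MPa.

If the spring were absent the bar would shorten by αΔT L = 18.2×10⁻⁶ × 62 × 525 = 0.5924 mm.
Let P be the tensile force in the spring. The bar extends elastically by PL/(AE) and the spring stretches by P/k; together these equal δ_free.
P [ L/(AE) + 1/k ] = δ_free → P [ 525/(1650×101×10³) + 1/(350×10³) ] = 0.5924.
P = 0.5924 / 6.007×10⁻⁶ = 98610 N.
σ = P/A = 98610/1650 = 59.77 MPa.

σ ≈ 59.8 MPa (tensile)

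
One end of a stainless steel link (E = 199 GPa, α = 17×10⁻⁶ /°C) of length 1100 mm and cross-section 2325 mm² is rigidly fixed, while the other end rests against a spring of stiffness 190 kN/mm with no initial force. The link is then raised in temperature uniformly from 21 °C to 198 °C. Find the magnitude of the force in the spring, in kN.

The unrestrained thermal change is αΔT L = 17×10⁻⁶ × 177 × 1100 = 3.31 mm.
Let P be the compressive force at the spring. The link shortens elastically by PL/(AE) and the spring compresses by P/k; together these equal δ_free.
So P = δ_free / [L/(AE) + 1/k] = 3.31 / [ 1100/(2325×199×10³) + 1/(190×10³) ].
P = 3.31 / 7.641×10⁻⁶ = 433200 N.

P ≈ 433 kN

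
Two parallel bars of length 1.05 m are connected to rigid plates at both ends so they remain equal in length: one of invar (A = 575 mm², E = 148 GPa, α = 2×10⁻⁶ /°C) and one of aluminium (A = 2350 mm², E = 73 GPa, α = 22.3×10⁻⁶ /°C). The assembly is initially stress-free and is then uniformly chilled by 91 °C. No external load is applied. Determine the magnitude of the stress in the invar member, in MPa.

Both members must finish at the same length. With the larger α, the aluminium tends to over-contract; the plates restrain it, putting the aluminium in tension and the invar in compression. With no external load the two internal forces are equal and opposite, magnitude P.
Equating the net (thermal + elastic) strains gives |α₁ − α₂|·ΔT = P·[1/(A₁E₁) + 1/(A₂E₂)].
|α₁ − α₂|·ΔT = 20.3×10⁻⁶ × 91 = 0.001847.
1/(A₁E₁) + 1/(A₂E₂) = 1/(575×148×10³) + 1/(2350×73×10³) = 1.758×10⁻⁸ N⁻¹.
P = 0.001847 / 1.758×10⁻⁸ = 105100 N = 105.1 kN.
σ_{invar} = P/A₁ = 105100/575 = 182.7 MPa, compressive.

σ ≈ 183 MPa (compressive)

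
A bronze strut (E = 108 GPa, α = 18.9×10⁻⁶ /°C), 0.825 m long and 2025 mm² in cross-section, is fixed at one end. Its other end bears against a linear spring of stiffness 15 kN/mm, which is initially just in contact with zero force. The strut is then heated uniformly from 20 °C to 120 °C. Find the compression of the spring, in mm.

δ ≈ 1.48 mm

If the spring were absent the strut would lengthen by αΔT L = 18.9×10⁻⁶ × 100 × 825 = 1.559 mm.
Let P be the compressive force at the spring. The strut shortens elastically by PL/(AE) and the spring compresses by P/k; together these equal δ_free.
So P = δ_free / [L/(AE) + 1/k] = 1.559 / [ 825/(2025×108×10³) + 1/(15×10³) ].
P = 1.559 / 7.044×10⁻⁵ = 22140 N.
Spring compression = P/k = 22140/(15×10³) = 1.476 mm.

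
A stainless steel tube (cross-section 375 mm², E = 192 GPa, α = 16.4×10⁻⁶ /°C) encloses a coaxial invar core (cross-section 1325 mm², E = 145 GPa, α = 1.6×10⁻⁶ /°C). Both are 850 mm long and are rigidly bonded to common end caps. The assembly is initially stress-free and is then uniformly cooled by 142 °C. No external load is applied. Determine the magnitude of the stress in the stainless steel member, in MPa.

σ ≈ 294 MPa (tensile)

Equilibrium of a rigid end plate with no external load gives equal and opposite internal forces ±P in the two members. Since α_{stainless steel} > α_{invar}, cooling drives the stainless steel into tension and the invar into compression.
Compatibility of the two members (thermal + elastic change equal): (α₁ − α₂)ΔT = P·[1/(A₁E₁) + 1/(A₂E₂)].
|α₁ − α₂|·ΔT = 14.8×10⁻⁶ × 142 = 0.002102.
1/(A₁E₁) + 1/(A₂E₂) = 1/(375×192×10³) + 1/(1325×145×10³) = 1.909×10⁻⁸ N⁻¹.
So P = 0.002102 / 1.909×10⁻⁸ = 110.1 kN.
σ_{stainless steel} = P/A₁ = 110100/375 = 293.5 MPa, tensile.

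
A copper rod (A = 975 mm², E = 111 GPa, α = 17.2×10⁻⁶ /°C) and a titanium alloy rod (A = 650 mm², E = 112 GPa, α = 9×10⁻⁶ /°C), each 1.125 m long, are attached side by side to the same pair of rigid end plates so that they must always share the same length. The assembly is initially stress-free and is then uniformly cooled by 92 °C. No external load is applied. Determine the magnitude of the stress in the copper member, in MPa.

σ ≈ 33.7 MPa (tensile)

Both members must finish at the same length. With the larger α, the copper tends to over-contract; the plates restrain it, putting the copper in tension and the titanium alloy in compression. With no external load the two internal forces are equal and opposite, magnitude P.
Compatibility of the two members (thermal + elastic change equal): (α₁ − α₂)ΔT = P·[1/(A₁E₁) + 1/(A₂E₂)].
|α₁ − α₂|·ΔT = 8.2×10⁻⁶ × 92 = 0.0007544.
1/(A₁E₁) + 1/(A₂E₂) = 1/(975×111×10³) + 1/(650×112×10³) = 2.298×10⁻⁸ N⁻¹.
So P = 0.0007544 / 2.298×10⁻⁸ = 32.83 kN.
σ_{copper} = P/A₁ = 32830/975 = 33.68 MPa, tensile.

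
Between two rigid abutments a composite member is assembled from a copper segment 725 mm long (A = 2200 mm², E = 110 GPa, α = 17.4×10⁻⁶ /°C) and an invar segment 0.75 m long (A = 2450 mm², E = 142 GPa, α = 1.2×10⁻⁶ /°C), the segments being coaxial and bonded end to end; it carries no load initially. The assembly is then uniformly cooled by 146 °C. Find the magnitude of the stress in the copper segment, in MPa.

σ ≈ 174 MPa (tensile)

Free thermal contraction of the whole bar: Σ αᵢΔT Lᵢ = 17.4×10⁻⁶×146×725 + 1.2×10⁻⁶×146×750 = 1.973 mm.
Since the ends are fixed, an axial force P builds up, equal in every segment, with P · Σ Lᵢ/(AᵢEᵢ) = δ_free.
The series flexibility is Σ Lᵢ/(AᵢEᵢ) = 725/(2200×110×10³) + 750/(2450×142×10³) = 5.152×10⁻⁶ mm/N.
Hence P = δ_free / Σ(L/AE) = 1.973/5.152×10⁻⁶ = 383 kN (tensile).
σ_{copper} = P / A = 383000 / 2200 = 174.1 MPa.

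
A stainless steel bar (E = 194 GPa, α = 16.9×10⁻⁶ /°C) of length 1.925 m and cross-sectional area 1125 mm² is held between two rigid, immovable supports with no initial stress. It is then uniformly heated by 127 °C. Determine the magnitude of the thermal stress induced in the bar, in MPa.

σ ≈ 416 MPa (compressive)

The supports are rigid, so the total axial strain is zero. The restrained thermal strain is ε = αΔT = 16.9×10⁻⁶ × 127 = 2146.3×10⁻⁶.
Hence σ = E·αΔT = 194×10³ × 2146.3×10⁻⁶ = 416.4 MPa, compressive.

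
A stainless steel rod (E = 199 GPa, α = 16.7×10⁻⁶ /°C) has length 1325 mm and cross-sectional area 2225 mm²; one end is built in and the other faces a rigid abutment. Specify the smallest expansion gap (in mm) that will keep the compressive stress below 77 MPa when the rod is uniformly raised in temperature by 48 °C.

Free expansion if unrestrained: δ_free = αΔT L = 16.7×10⁻⁶ × 48 × 1325 = 1.062 mm.
A stress of 77 MPa corresponds to the wall pushing the rod back by σL/E = 77×1325/(199×10³) = 0.5127 mm.
The gap must absorb the remainder: g_min = 1.062 − 0.5127 = 0.5494 mm.

g ≈ 0.549 mm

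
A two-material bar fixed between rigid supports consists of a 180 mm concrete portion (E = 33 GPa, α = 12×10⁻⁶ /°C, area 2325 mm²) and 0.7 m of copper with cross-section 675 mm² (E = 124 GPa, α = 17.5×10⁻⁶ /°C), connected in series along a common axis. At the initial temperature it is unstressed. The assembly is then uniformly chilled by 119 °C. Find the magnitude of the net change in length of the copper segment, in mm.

|ΔL| ≈ 0.119 mm

With the walls removed the bar would change length by δ_free = Σ αᵢΔT Lᵢ = 12×10⁻⁶×119×180 + 17.5×10⁻⁶×119×700 = 1.715 mm.
The rigid supports impose zero overall length change; the single axial force P common to all segments must satisfy P Σ Lᵢ/(AᵢEᵢ) = δ_free.
Σ Lᵢ/(AᵢEᵢ) = 180/(2325×33×10³) + 700/(675×124×10³) = 1.071×10⁻⁵ mm/N.
Hence P = δ_free / Σ(L/AE) = 1.715/1.071×10⁻⁵ = 160.1 kN (tensile).
For the copper segment, free thermal change = 17.5×10⁻⁶×119×700 = 1.458 mm and elastic change from P = 160100×700/(675×124×10³) = 1.339 mm; these oppose, so the net change is 0.119 mm (segment shortens).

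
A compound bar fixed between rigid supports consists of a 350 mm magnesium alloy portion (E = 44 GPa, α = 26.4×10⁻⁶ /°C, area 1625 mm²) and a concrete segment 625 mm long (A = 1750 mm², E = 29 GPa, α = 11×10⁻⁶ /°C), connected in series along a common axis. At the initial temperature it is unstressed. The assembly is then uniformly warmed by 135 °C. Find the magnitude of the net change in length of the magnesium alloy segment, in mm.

If the supports were absent, the total length change would be Σ αᵢΔT Lᵢ = 26.4×10⁻⁶×135×350 + 11×10⁻⁶×135×625 = 2.176 mm.
The walls prevent any net length change, so an axial force P (same in every segment) develops. Compatibility: P · Σ Lᵢ/(AᵢEᵢ) = δ_free.
Σ Lᵢ/(AᵢEᵢ) = 350/(1625×44×10³) + 625/(1750×29×10³) = 1.721×10⁻⁵ mm/N.
P = 2.176 / 1.721×10⁻⁵ = 126400 N = 126.4 kN, compressive.
For the magnesium alloy segment, free thermal change = 26.4×10⁻⁶×135×350 = 1.247 mm and elastic change from P = 126400×350/(1625×44×10³) = 0.6188 mm; these oppose, so the net change is 0.629 mm (segment lengthens).

|ΔL| ≈ 0.629 mm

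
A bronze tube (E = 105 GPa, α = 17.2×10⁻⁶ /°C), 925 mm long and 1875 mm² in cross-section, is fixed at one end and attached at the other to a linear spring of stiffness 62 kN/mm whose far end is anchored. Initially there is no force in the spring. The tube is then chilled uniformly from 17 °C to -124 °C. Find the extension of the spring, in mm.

δ ≈ 1.74 mm

The unrestrained thermal change is αΔT L = 17.2×10⁻⁶ × 141 × 925 = 2.243 mm.
With a force P in the spring, the elastic change of the tube is PL/(AE) and that of the spring is P/k; compatibility requires their sum to equal δ_free.
So P = δ_free / [L/(AE) + 1/k] = 2.243 / [ 925/(1875×105×10³) + 1/(62×10³) ].
P = 2.243 / 2.083×10⁻⁵ = 107700 N.
Spring extension = P/k = 107700/(62×10³) = 1.737 mm.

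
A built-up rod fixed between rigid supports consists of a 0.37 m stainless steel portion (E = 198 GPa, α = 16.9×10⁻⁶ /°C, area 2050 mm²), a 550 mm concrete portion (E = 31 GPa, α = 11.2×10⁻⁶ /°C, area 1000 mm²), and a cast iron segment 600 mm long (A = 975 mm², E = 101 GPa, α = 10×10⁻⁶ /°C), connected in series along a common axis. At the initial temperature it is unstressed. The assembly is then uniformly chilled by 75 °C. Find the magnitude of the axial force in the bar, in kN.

P ≈ 55.8 kN (tensile)

If the supports were absent, the total length change would be Σ αᵢΔT Lᵢ = 16.9×10⁻⁶×75×370 + 11.2×10⁻⁶×75×550 + 10×10⁻⁶×75×600 = 1.381 mm.
The rigid supports impose zero overall length change; the single axial force P common to all segments must satisfy P Σ Lᵢ/(AᵢEᵢ) = δ_free.
The series flexibility is Σ Lᵢ/(AᵢEᵢ) = 370/(2050×198×10³) + 550/(1000×31×10³) + 600/(975×101×10³) = 2.475×10⁻⁵ mm/N.
Hence P = δ_free / Σ(L/AE) = 1.381/2.475×10⁻⁵ = 55.81 kN (tensile).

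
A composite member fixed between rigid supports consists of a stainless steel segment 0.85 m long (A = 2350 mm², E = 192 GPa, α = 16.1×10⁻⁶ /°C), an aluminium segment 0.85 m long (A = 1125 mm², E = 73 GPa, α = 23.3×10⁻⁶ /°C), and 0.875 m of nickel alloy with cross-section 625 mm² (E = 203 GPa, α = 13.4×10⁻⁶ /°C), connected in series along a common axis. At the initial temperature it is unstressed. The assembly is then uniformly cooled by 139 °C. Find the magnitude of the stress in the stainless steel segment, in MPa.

Free thermal contraction of the whole bar: Σ αᵢΔT Lᵢ = 16.1×10⁻⁶×139×850 + 23.3×10⁻⁶×139×850 + 13.4×10⁻⁶×139×875 = 6.285 mm.
The walls prevent any net length change, so an axial force P (same in every segment) develops. Compatibility: P · Σ Lᵢ/(AᵢEᵢ) = δ_free.
The series flexibility is Σ Lᵢ/(AᵢEᵢ) = 850/(2350×192×10³) + 850/(1125×73×10³) + 875/(625×203×10³) = 1.913×10⁻⁵ mm/N.
So P = 6.285 / 1.913×10⁻⁵ = 328.5 kN, tensile.
σ_{stainless steel} = P / A = 328500 / 2350 = 139.8 MPa.

σ ≈ 140 MPa (tensile)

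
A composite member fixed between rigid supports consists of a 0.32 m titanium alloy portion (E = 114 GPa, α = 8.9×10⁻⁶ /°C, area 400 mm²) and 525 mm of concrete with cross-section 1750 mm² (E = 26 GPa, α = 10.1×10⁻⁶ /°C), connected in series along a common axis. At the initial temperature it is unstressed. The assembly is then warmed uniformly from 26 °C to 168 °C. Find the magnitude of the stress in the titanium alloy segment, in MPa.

σ ≈ 156 MPa (compressive)

If the supports were absent, the total length change would be Σ αᵢΔT Lᵢ = 8.9×10⁻⁶×142×320 + 10.1×10⁻⁶×142×525 = 1.157 mm.
The rigid supports impose zero overall length change; the single axial force P common to all segments must satisfy P Σ Lᵢ/(AᵢEᵢ) = δ_free.
The series flexibility is Σ Lᵢ/(AᵢEᵢ) = 320/(400×114×10³) + 525/(1750×26×10³) = 1.856×10⁻⁵ mm/N.
P = 1.157 / 1.856×10⁻⁵ = 62370 N = 62.37 kN, compressive.
σ_{titanium alloy} = P / A = 62370 / 400 = 155.9 MPa.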